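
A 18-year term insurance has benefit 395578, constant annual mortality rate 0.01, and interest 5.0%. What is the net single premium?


NSP = benefit * sum_{k=0}^{n-1} k_p_x * q * v^(k+1)
With constant q=0.01, v=0.952381
Sum = 0.108874
NSP = 395578 * 0.108874
= 43068.0468


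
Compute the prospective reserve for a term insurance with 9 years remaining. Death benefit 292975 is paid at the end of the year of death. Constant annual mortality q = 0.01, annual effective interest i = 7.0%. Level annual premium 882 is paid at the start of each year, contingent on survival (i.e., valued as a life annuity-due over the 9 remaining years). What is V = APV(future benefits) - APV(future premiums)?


v = 1/(1+i) = 0.934579
APV(future benefits) per unit = sum_{k=0}^{8} k_p_x * q * v^(k+1) = 0.062888
APV(future benefits) = 292975 * 0.062888 = 18424.727
Life annuity-due factor ä_{x:9} = sum_{k=0}^{8} k_p_x * v^k = 6.729058
APV(future premiums) = 882 * 6.729058 = 5935.0292
V = 18424.727 - 5935.0292
= 12489.6978


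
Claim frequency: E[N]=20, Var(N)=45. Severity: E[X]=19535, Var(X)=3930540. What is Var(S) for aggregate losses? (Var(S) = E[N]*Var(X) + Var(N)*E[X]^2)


Var(S) = E[N]*Var(X) + Var(N)*E[X]^2
= 20*3930540 + 45*19535^2
= 78610800 + 17172730125
= 1.7251e+10


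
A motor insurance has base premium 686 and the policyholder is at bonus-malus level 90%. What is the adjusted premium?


adjusted = base * BM_level / 100
= 686 * 90 / 100
= 686 * 0.9
= 617.4


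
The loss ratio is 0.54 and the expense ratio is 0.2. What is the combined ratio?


Combined ratio = loss ratio + expense ratio
= 0.54 + 0.2
= 0.74


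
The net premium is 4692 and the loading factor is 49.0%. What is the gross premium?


Gross = net * (1 + loading)
= 4692 * (1 + 0.49)
= 4692 * 1.49
= 6991.08


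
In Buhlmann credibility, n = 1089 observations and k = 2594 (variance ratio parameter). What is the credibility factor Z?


Z = n / (n + k)
= 1089 / (1089 + 2594)
= 1089 / 3683
= 0.2957


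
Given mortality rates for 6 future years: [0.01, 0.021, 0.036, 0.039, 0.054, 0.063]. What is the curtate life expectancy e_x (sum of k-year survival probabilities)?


e_x = sum_{k=1}^{n} k_p_x
k_p_x values:
  1_p_x = 0.99
  2_p_x = 0.96921
  3_p_x = 0.934318
  4_p_x = 0.89788
  5_p_x = 0.849394
  6_p_x = 0.795883
e_x = 5.4367


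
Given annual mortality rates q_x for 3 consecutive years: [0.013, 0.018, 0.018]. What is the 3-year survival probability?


p_k = 1 - q_k for each year
Survival = product of (1 - q_k)
= 0.987 * 0.982 * 0.982
= 0.9518


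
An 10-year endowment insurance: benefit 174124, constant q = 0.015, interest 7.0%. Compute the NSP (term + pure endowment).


Term component = 17298.3991
Pure endowment = 10_p_x * v^10 * benefit = 0.85973 * 0.508349 * 174124 = 76099.7383
NSP = 93398.1374


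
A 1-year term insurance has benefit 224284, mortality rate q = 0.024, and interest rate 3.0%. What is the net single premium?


NSP = benefit * q * v
v = 1/(1+i) = 0.970874
NSP = 224284 * 0.024 * 0.970874
= 5226.035


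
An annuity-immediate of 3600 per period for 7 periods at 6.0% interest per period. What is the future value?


FV = PMT * ((1+i)^n - 1) / i
= 3600 * ((1.06)^7 - 1) / 0.06
= 3600 * (1.50363 - 1) / 0.06
= 30217.8155


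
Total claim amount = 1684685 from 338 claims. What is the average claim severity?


severity = total / number
= 1684685 / 338
= 4984.2751


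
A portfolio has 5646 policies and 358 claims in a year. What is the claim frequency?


frequency = claims / policies
= 358 / 5646
= 0.0634


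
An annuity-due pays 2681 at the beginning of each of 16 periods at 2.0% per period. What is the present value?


PV_due = PMT * (1-(1+i)^(-n))/i * (1+i)
PV_immediate = 36401.8387
PV_due = 36401.8387 * 1.02
= 37129.8754


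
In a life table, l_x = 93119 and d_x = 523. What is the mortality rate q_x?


q_x = d_x / l_x
= 523 / 93119
= 0.0056


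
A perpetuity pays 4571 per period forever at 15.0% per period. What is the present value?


PV = PMT / i
= 4571 / 0.15
= 30473.3333


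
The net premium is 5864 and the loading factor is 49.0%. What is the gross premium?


Gross = net * (1 + loading)
= 5864 * (1 + 0.49)
= 5864 * 1.49
= 8737.36


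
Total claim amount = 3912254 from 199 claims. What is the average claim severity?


severity = total / number
= 3912254 / 199
= 19659.5678


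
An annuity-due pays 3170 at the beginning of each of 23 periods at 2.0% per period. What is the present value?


PV_due = PMT * (1-(1+i)^(-n))/i * (1+i)
PV_immediate = 57986.287
PV_due = 57986.287 * 1.02
= 59146.0128


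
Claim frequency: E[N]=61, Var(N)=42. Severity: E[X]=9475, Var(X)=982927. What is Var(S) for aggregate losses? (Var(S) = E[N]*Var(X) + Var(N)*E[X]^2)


Var(S) = E[N]*Var(X) + Var(N)*E[X]^2
= 61*982927 + 42*9475^2
= 59958547 + 3770576250
= 3.8305e+09


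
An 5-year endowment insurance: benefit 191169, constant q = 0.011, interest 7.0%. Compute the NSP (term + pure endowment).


Term component = 8447.1271
Pure endowment = 5_p_x * v^5 * benefit = 0.946197 * 0.712986 * 191169 = 128967.4277
NSP = 137414.5548


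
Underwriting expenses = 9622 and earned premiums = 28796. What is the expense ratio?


Expense ratio = expenses / premiums
= 9622 / 28796
= 0.3341


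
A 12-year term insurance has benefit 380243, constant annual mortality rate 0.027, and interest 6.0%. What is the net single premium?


NSP = benefit * sum_{k=0}^{n-1} k_p_x * q * v^(k+1)
With constant q=0.027, v=0.943396
Sum = 0.199292
NSP = 380243 * 0.199292
= 75779.525


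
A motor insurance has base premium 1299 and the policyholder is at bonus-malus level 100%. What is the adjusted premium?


adjusted = base * BM_level / 100
= 1299 * 100 / 100
= 1299 * 1.0
= 1299.0


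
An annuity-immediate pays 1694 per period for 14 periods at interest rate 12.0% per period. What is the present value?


PV = PMT * (1 - (1+i)^(-n)) / i
= 1694 * (1 - (1+0.12)^(-14)) / 0.12
= 1694 * (1 - 0.20462) / 0.12
= 1694 * 6.628168
= 11228.117


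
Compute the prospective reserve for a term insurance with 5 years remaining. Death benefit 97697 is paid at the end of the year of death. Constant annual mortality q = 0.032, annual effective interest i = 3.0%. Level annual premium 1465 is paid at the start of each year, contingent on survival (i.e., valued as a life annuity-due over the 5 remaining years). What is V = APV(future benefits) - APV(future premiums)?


v = 1/(1+i) = 0.970874
APV(future benefits) per unit = sum_{k=0}^{4} k_p_x * q * v^(k+1) = 0.137731
APV(future benefits) = 97697 * 0.137731 = 13455.8985
Life annuity-due factor ä_{x:5} = sum_{k=0}^{4} k_p_x * v^k = 4.433214
APV(future premiums) = 1465 * 4.433214 = 6494.6589
V = 13455.8985 - 6494.6589
= 6961.2396


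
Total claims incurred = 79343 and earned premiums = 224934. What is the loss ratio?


Loss ratio = claims / premiums
= 79343 / 224934
= 0.3527


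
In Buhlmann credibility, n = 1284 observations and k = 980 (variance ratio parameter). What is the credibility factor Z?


Z = n / (n + k)
= 1284 / (1284 + 980)
= 1284 / 2264
= 0.5671


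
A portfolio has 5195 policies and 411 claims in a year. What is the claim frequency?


frequency = claims / policies
= 411 / 5195
= 0.0791


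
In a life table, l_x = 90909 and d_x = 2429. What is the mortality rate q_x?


q_x = d_x / l_x
= 2429 / 90909
= 0.0267


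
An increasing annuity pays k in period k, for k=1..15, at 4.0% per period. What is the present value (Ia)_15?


(Ia)_n = sum_{k=1}^{n} k * v^k, v = 1/(1+i)
v = 0.961538
Sum computed term by term:
(Ia)_15 = 80.8539


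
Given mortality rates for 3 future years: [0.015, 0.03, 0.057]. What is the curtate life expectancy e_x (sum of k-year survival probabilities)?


e_x = sum_{k=1}^{n} k_p_x
k_p_x values:
  1_p_x = 0.985
  2_p_x = 0.95545
  3_p_x = 0.900989
e_x = 2.8414


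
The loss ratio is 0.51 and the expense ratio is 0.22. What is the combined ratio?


Combined ratio = loss ratio + expense ratio
= 0.51 + 0.22
= 0.73


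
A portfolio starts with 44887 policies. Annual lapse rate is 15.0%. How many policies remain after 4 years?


remaining = initial * (1 - lapse)^years
= 44887 * (1 - 0.15)^4
= 44887 * 0.522006
= 23431.2945


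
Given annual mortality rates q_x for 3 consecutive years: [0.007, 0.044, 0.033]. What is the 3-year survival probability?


p_k = 1 - q_k for each year
Survival = product of (1 - q_k)
= 0.993 * 0.956 * 0.967
= 0.918


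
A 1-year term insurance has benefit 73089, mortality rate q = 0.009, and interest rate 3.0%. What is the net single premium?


NSP = benefit * q * v
v = 1/(1+i) = 0.970874
NSP = 73089 * 0.009 * 0.970874
= 638.6417


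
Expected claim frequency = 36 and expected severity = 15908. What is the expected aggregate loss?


E[S] = E[N] * E[X]
= 36 * 15908
= 572688


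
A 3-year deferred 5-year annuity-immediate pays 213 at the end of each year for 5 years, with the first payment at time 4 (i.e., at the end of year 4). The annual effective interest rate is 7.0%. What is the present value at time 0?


PV at time 3 of the 5-year annuity-immediate:
a_n = 213 * (1-(1+0.07)^(-5))/0.07 = 873.3421
Discount back 3 years to time 0:
PV = 873.3421 * (1+0.07)^(-3)
= 873.3421 * 0.816298
= 712.9073


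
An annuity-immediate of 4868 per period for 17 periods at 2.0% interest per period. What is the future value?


FV = PMT * ((1+i)^n - 1) / i
= 4868 * ((1.02)^17 - 1) / 0.02
= 4868 * (1.400241 - 1) / 0.02
= 97418.7614


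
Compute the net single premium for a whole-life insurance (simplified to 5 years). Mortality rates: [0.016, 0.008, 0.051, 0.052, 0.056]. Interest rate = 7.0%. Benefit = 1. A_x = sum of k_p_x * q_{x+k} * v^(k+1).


v = 0.934579
Year 0: k_p_x=1.0, q=0.016, term=0.014953
Year 1: k_p_x=0.984, q=0.008, term=0.006876
Year 2: k_p_x=0.976128, q=0.051, term=0.040637
Year 3: k_p_x=0.926345, q=0.052, term=0.036749
Year 4: k_p_x=0.878176, q=0.056, term=0.035063
A_x = 0.1343


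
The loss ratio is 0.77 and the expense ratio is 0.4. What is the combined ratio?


Combined ratio = loss ratio + expense ratio
= 0.77 + 0.4
= 1.17


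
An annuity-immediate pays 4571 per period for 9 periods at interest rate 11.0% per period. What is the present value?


PV = PMT * (1 - (1+i)^(-n)) / i
= 4571 * (1 - (1+0.11)^(-9)) / 0.11
= 4571 * (1 - 0.390925) / 0.11
= 4571 * 5.537048
= 25309.8443


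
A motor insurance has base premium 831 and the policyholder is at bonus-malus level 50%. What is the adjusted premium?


adjusted = base * BM_level / 100
= 831 * 50 / 100
= 831 * 0.5
= 415.5


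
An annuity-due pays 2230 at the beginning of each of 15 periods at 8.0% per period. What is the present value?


PV_due = PMT * (1-(1+i)^(-n))/i * (1+i)
PV_immediate = 19087.6375
PV_due = 19087.6375 * 1.08
= 20614.6485


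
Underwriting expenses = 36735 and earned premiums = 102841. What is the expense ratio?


Expense ratio = expenses / premiums
= 36735 / 102841
= 0.3572


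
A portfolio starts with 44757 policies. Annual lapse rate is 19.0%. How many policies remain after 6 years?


remaining = initial * (1 - lapse)^years
= 44757 * (1 - 0.19)^6
= 44757 * 0.28243
= 12640.6988


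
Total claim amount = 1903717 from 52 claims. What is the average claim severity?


severity = total / number
= 1903717 / 52
= 36609.9423


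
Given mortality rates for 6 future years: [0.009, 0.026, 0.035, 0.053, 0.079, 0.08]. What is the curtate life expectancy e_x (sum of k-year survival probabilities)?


e_x = sum_{k=1}^{n} k_p_x
k_p_x values:
  1_p_x = 0.991
  2_p_x = 0.965234
  3_p_x = 0.931451
  4_p_x = 0.882084
  5_p_x = 0.812399
  6_p_x = 0.747407
e_x = 5.3296


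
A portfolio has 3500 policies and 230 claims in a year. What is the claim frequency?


frequency = claims / policies
= 230 / 3500
= 0.0657


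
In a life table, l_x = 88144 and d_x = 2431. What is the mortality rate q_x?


q_x = d_x / l_x
= 2431 / 88144
= 0.0276


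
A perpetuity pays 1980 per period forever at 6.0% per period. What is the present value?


PV = PMT / i
= 1980 / 0.06
= 33000.0


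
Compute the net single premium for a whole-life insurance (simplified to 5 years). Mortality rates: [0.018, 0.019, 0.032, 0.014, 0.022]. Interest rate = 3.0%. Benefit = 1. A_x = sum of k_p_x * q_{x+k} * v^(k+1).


v = 0.970874
Year 0: k_p_x=1.0, q=0.018, term=0.017476
Year 1: k_p_x=0.982, q=0.019, term=0.017587
Year 2: k_p_x=0.963342, q=0.032, term=0.028211
Year 3: k_p_x=0.932515, q=0.014, term=0.011599
Year 4: k_p_x=0.91946, q=0.022, term=0.017449
A_x = 0.0923


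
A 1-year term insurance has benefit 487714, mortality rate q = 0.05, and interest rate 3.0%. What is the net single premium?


NSP = benefit * q * v
v = 1/(1+i) = 0.970874
NSP = 487714 * 0.05 * 0.970874
= 23675.4369


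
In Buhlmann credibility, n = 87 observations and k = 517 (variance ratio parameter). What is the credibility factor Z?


Z = n / (n + k)
= 87 / (87 + 517)
= 87 / 604
= 0.144


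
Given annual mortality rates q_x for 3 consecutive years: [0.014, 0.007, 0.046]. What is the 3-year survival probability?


p_k = 1 - q_k for each year
Survival = product of (1 - q_k)
= 0.986 * 0.993 * 0.954
= 0.9341


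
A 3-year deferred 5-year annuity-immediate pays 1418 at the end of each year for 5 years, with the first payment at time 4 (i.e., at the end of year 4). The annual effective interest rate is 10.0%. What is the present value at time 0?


PV at time 3 of the 5-year annuity-immediate:
a_n = 1418 * (1-(1+0.1)^(-5))/0.1 = 5375.3356
Discount back 3 years to time 0:
PV = 5375.3356 * (1+0.1)^(-3)
= 5375.3356 * 0.751315
= 4038.5692


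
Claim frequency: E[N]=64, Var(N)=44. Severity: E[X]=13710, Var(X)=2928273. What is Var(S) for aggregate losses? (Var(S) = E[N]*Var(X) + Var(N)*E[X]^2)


Var(S) = E[N]*Var(X) + Var(N)*E[X]^2
= 64*2928273 + 44*13710^2
= 187409472 + 8270420400
= 8.4578e+09


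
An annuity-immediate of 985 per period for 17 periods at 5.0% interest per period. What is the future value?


FV = PMT * ((1+i)^n - 1) / i
= 985 * ((1.05)^17 - 1) / 0.05
= 985 * (2.292018 - 1) / 0.05
= 25452.7609


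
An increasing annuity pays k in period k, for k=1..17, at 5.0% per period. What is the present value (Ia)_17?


(Ia)_n = sum_{k=1}^{n} k * v^k, v = 1/(1+i)
v = 0.952381
Sum computed term by term:
(Ia)_17 = 88.4145


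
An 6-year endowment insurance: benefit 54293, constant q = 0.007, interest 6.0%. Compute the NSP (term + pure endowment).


Term component = 1838.6213
Pure endowment = 6_p_x * v^6 * benefit = 0.958728 * 0.704961 * 54293 = 36694.7674
NSP = 38533.3887


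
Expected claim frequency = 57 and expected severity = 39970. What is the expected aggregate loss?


E[S] = E[N] * E[X]
= 57 * 39970
= 2.2783e+06


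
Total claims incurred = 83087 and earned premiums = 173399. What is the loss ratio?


Loss ratio = claims / premiums
= 83087 / 173399
= 0.4792


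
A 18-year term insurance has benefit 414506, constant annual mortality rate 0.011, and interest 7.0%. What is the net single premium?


NSP = benefit * sum_{k=0}^{n-1} k_p_x * q * v^(k+1)
With constant q=0.011, v=0.934579
Sum = 0.102877
NSP = 414506 * 0.102877
= 42643.1041


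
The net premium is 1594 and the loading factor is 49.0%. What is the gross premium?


Gross = net * (1 + loading)
= 1594 * (1 + 0.49)
= 1594 * 1.49
= 2375.06


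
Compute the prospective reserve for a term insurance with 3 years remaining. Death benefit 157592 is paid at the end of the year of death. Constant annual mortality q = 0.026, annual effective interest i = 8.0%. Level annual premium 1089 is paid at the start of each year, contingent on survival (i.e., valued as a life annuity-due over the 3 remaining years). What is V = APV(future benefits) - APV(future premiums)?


v = 1/(1+i) = 0.925926
APV(future benefits) per unit = sum_{k=0}^{2} k_p_x * q * v^(k+1) = 0.065366
APV(future benefits) = 157592 * 0.065366 = 10301.1038
Life annuity-due factor ä_{x:3} = sum_{k=0}^{2} k_p_x * v^k = 2.715189
APV(future premiums) = 1089 * 2.715189 = 2956.8404
V = 10301.1038 - 2956.8404
= 7344.2634


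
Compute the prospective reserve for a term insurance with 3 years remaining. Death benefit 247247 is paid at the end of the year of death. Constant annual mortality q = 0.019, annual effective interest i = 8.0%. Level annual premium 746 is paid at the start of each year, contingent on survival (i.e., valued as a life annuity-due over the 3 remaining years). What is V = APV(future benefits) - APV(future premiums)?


v = 1/(1+i) = 0.925926
APV(future benefits) per unit = sum_{k=0}^{2} k_p_x * q * v^(k+1) = 0.048088
APV(future benefits) = 247247 * 0.048088 = 11889.5251
Life annuity-due factor ä_{x:3} = sum_{k=0}^{2} k_p_x * v^k = 2.733403
APV(future premiums) = 746 * 2.733403 = 2039.1185
V = 11889.5251 - 2039.1185
= 9850.4066


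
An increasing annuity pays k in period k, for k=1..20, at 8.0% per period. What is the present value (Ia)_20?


(Ia)_n = sum_{k=1}^{n} k * v^k, v = 1/(1+i)
v = 0.925926
Sum computed term by term:
(Ia)_20 = 78.9079


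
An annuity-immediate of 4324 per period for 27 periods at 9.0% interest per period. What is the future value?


FV = PMT * ((1+i)^n - 1) / i
= 4324 * ((1.09)^27 - 1) / 0.09
= 4324 * (10.245082 - 1) / 0.09
= 444174.8349


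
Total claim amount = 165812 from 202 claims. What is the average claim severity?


severity = total / number
= 165812 / 202
= 820.8515


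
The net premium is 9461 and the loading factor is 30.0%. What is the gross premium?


Gross = net * (1 + loading)
= 9461 * (1 + 0.3)
= 9461 * 1.3
= 12299.3


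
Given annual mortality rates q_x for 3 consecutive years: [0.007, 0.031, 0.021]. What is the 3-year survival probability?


p_k = 1 - q_k for each year
Survival = product of (1 - q_k)
= 0.993 * 0.969 * 0.979
= 0.942


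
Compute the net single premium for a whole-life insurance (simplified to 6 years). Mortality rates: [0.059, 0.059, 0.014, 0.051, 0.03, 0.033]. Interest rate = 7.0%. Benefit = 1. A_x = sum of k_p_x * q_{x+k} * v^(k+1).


v = 0.934579
Year 0: k_p_x=1.0, q=0.059, term=0.05514
Year 1: k_p_x=0.941, q=0.059, term=0.048492
Year 2: k_p_x=0.885481, q=0.014, term=0.010119
Year 3: k_p_x=0.873084, q=0.051, term=0.03397
Year 4: k_p_x=0.828557, q=0.03, term=0.017722
Year 5: k_p_x=0.8037, q=0.033, term=0.017673
A_x = 0.1831


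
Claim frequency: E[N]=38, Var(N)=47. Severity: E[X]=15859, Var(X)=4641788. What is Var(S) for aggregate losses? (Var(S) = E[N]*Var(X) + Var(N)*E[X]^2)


Var(S) = E[N]*Var(X) + Var(N)*E[X]^2
= 38*4641788 + 47*15859^2
= 176387944 + 11820870407
= 1.1997e+10


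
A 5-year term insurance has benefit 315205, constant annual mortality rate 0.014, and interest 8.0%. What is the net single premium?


NSP = benefit * sum_{k=0}^{n-1} k_p_x * q * v^(k+1)
With constant q=0.014, v=0.925926
Sum = 0.054472
NSP = 315205 * 0.054472
= 17169.9246


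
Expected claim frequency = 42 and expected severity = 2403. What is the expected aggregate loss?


E[S] = E[N] * E[X]
= 42 * 2403
= 100926


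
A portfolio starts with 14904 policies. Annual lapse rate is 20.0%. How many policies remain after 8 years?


remaining = initial * (1 - lapse)^years
= 14904 * (1 - 0.2)^8
= 14904 * 0.167772
= 2500.4763


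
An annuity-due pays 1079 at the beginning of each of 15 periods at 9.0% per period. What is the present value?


PV_due = PMT * (1-(1+i)^(-n))/i * (1+i)
PV_immediate = 8697.4828
PV_due = 8697.4828 * 1.09
= 9480.2563


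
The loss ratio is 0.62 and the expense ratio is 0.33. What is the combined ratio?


Combined ratio = loss ratio + expense ratio
= 0.62 + 0.33
= 0.95


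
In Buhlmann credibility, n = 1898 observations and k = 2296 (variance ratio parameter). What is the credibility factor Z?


Z = n / (n + k)
= 1898 / (1898 + 2296)
= 1898 / 4194
= 0.4526


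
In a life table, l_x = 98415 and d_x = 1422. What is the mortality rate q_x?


q_x = d_x / l_x
= 1422 / 98415
= 0.0144


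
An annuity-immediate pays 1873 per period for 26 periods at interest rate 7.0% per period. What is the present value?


PV = PMT * (1 - (1+i)^(-n)) / i
= 1873 * (1 - (1+0.07)^(-26)) / 0.07
= 1873 * (1 - 0.172195) / 0.07
= 1873 * 11.825779
= 22149.6835


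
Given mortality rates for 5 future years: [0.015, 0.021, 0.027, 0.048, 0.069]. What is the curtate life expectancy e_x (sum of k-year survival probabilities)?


e_x = sum_{k=1}^{n} k_p_x
k_p_x values:
  1_p_x = 0.985
  2_p_x = 0.964315
  3_p_x = 0.938278
  4_p_x = 0.893241
  5_p_x = 0.831607
e_x = 4.6124


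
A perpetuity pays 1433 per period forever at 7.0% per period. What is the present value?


PV = PMT / i
= 1433 / 0.07
= 20471.4286


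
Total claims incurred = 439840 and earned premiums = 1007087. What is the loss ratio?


Loss ratio = claims / premiums
= 439840 / 1007087
= 0.4367


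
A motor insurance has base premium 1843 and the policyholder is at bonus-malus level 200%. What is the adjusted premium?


adjusted = base * BM_level / 100
= 1843 * 200 / 100
= 1843 * 2.0
= 3686.0


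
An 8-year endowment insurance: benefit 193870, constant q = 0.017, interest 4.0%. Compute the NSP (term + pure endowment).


Term component = 20987.1129
Pure endowment = 8_p_x * v^8 * benefit = 0.871823 * 0.73069 * 193870 = 123501.4449
NSP = 144488.5578


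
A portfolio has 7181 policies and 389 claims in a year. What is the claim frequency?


frequency = claims / policies
= 389 / 7181
= 0.0542


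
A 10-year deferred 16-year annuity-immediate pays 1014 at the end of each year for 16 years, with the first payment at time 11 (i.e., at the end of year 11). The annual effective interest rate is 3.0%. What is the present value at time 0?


PV at time 10 of the 16-year annuity-immediate:
a_n = 1014 * (1-(1+0.03)^(-16))/0.03 = 12736.9575
Discount back 10 years to time 0:
PV = 12736.9575 * (1+0.03)^(-10)
= 12736.9575 * 0.744094
= 9477.4925


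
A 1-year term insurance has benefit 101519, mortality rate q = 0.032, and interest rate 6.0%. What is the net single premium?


NSP = benefit * q * v
v = 1/(1+i) = 0.943396
NSP = 101519 * 0.032 * 0.943396
= 3064.7245


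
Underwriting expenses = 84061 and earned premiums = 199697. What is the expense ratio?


Expense ratio = expenses / premiums
= 84061 / 199697
= 0.4209


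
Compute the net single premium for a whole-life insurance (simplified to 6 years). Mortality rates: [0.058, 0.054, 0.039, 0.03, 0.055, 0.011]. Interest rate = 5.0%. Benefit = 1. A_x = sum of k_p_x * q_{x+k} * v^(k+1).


v = 0.952381
Year 0: k_p_x=1.0, q=0.058, term=0.055238
Year 1: k_p_x=0.942, q=0.054, term=0.046139
Year 2: k_p_x=0.891132, q=0.039, term=0.030022
Year 3: k_p_x=0.856378, q=0.03, term=0.021136
Year 4: k_p_x=0.830687, q=0.055, term=0.035798
Year 5: k_p_x=0.784999, q=0.011, term=0.006444
A_x = 0.1948


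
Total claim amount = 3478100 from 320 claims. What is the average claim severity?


severity = total / number
= 3478100 / 320
= 10869.0625


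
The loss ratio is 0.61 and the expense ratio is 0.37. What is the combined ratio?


Combined ratio = loss ratio + expense ratio
= 0.61 + 0.37
= 0.98


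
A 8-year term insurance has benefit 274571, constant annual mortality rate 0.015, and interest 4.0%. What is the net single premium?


NSP = benefit * sum_{k=0}^{n-1} k_p_x * q * v^(k+1)
With constant q=0.015, v=0.961538
Sum = 0.096143
NSP = 274571 * 0.096143
= 26398.1156


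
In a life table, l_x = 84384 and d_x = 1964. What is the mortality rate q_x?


q_x = d_x / l_x
= 1964 / 84384
= 0.0233


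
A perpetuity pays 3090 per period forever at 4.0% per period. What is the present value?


PV = PMT / i
= 3090 / 0.04
= 77250.0


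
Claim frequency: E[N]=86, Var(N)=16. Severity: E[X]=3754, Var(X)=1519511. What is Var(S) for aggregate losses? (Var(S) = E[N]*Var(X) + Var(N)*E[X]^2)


Var(S) = E[N]*Var(X) + Var(N)*E[X]^2
= 86*1519511 + 16*3754^2
= 130677946 + 225480256
= 3.5616e+08


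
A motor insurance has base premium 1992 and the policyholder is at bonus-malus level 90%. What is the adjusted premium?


adjusted = base * BM_level / 100
= 1992 * 90 / 100
= 1992 * 0.9
= 1792.8


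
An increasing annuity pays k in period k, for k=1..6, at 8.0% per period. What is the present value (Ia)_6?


(Ia)_n = sum_{k=1}^{n} k * v^k, v = 1/(1+i)
v = 0.925926
Sum computed term by term:
(Ia)_6 = 15.1462


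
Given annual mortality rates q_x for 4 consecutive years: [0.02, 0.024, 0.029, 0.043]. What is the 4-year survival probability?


p_k = 1 - q_k for each year
Survival = product of (1 - q_k)
= 0.98 * 0.976 * 0.971 * 0.957
= 0.8888


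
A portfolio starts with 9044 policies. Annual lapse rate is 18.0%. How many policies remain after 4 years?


remaining = initial * (1 - lapse)^years
= 9044 * (1 - 0.18)^4
= 9044 * 0.452122
= 4088.9892


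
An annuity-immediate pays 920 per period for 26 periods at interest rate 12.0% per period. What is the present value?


PV = PMT * (1 - (1+i)^(-n)) / i
= 920 * (1 - (1+0.12)^(-26)) / 0.12
= 920 * (1 - 0.052521) / 0.12
= 920 * 7.89566
= 7264.0071


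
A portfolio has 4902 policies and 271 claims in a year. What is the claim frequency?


frequency = claims / policies
= 271 / 4902
= 0.0553


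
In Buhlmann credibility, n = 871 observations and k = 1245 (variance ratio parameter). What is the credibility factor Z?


Z = n / (n + k)
= 871 / (871 + 1245)
= 871 / 2116
= 0.4116


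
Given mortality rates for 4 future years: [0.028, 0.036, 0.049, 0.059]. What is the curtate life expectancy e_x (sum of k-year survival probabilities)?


e_x = sum_{k=1}^{n} k_p_x
k_p_x values:
  1_p_x = 0.972
  2_p_x = 0.937008
  3_p_x = 0.891095
  4_p_x = 0.83852
e_x = 3.6386


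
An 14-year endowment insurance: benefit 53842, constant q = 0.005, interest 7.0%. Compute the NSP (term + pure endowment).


Term component = 2291.7491
Pure endowment = 14_p_x * v^14 * benefit = 0.93223 * 0.387817 * 53842 = 19465.7628
NSP = 21757.5119


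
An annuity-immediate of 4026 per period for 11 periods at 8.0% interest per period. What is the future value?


FV = PMT * ((1+i)^n - 1) / i
= 4026 * ((1.08)^11 - 1) / 0.08
= 4026 * (2.331639 - 1) / 0.08
= 67014.7325


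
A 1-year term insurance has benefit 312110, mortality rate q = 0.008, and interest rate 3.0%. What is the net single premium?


NSP = benefit * q * v
v = 1/(1+i) = 0.970874
NSP = 312110 * 0.008 * 0.970874
= 2424.1553


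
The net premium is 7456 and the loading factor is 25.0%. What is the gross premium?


Gross = net * (1 + loading)
= 7456 * (1 + 0.25)
= 7456 * 1.25
= 9320.0


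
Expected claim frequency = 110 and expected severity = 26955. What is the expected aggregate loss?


E[S] = E[N] * E[X]
= 110 * 26955
= 2.9650e+06


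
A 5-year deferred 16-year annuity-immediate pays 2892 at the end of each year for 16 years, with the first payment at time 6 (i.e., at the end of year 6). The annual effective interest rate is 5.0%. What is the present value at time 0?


PV at time 5 of the 16-year annuity-immediate:
a_n = 2892 * (1-(1+0.05)^(-16))/0.05 = 31342.8296
Discount back 5 years to time 0:
PV = 31342.8296 * (1+0.05)^(-5)
= 31342.8296 * 0.783526
= 24557.9271


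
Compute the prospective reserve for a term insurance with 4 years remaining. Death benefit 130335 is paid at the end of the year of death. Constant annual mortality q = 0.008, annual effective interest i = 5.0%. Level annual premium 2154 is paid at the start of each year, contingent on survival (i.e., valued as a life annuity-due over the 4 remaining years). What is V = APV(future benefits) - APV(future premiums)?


v = 1/(1+i) = 0.952381
APV(future benefits) per unit = sum_{k=0}^{3} k_p_x * q * v^(k+1) = 0.028043
APV(future benefits) = 130335 * 0.028043 = 3654.9488
Life annuity-due factor ä_{x:4} = sum_{k=0}^{3} k_p_x * v^k = 3.680608
APV(future premiums) = 2154 * 3.680608 = 7928.0294
V = 3654.9488 - 7928.0294
= -4273.0806


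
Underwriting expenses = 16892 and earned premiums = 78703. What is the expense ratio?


Expense ratio = expenses / premiums
= 16892 / 78703
= 0.2146


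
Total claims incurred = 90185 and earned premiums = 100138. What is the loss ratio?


Loss ratio = claims / premiums
= 90185 / 100138
= 0.9006


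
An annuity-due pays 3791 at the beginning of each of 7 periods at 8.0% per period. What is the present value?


PV_due = PMT * (1-(1+i)^(-n))/i * (1+i)
PV_immediate = 19737.3489
PV_due = 19737.3489 * 1.08
= 21316.3368


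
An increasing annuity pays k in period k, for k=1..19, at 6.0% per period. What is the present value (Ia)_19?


(Ia)_n = sum_{k=1}^{n} k * v^k, v = 1/(1+i)
v = 0.943396
Sum computed term by term:
(Ia)_19 = 92.4643


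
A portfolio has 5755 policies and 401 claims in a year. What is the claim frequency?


frequency = claims / policies
= 401 / 5755
= 0.0697


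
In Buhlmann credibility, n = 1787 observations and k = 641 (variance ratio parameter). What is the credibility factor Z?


Z = n / (n + k)
= 1787 / (1787 + 641)
= 1787 / 2428
= 0.736


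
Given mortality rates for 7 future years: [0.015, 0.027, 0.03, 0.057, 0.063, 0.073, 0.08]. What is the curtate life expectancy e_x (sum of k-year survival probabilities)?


e_x = sum_{k=1}^{n} k_p_x
k_p_x values:
  1_p_x = 0.985
  2_p_x = 0.958405
  3_p_x = 0.929653
  4_p_x = 0.876663
  5_p_x = 0.821433
  6_p_x = 0.761468
  7_p_x = 0.700551
e_x = 6.0332


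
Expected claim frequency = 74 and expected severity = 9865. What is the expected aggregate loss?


E[S] = E[N] * E[X]
= 74 * 9865
= 730010


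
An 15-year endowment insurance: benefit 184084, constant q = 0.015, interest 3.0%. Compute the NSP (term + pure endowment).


Term component = 29964.9318
Pure endowment = 15_p_x * v^15 * benefit = 0.797156 * 0.641862 * 184084 = 94189.2046
NSP = 124154.1364


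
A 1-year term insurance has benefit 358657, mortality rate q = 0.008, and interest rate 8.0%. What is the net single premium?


NSP = benefit * q * v
v = 1/(1+i) = 0.925926
NSP = 358657 * 0.008 * 0.925926
= 2656.7185


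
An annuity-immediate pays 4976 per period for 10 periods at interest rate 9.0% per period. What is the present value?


PV = PMT * (1 - (1+i)^(-n)) / i
= 4976 * (1 - (1+0.09)^(-10)) / 0.09
= 4976 * (1 - 0.422411) / 0.09
= 4976 * 6.417658
= 31934.2647


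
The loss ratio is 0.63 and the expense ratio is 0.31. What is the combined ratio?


Combined ratio = loss ratio + expense ratio
= 0.63 + 0.31
= 0.94


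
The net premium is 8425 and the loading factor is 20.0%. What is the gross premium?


Gross = net * (1 + loading)
= 8425 * (1 + 0.2)
= 8425 * 1.2
= 10110.0


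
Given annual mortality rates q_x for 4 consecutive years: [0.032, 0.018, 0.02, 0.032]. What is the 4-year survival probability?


p_k = 1 - q_k for each year
Survival = product of (1 - q_k)
= 0.968 * 0.982 * 0.98 * 0.968
= 0.9018


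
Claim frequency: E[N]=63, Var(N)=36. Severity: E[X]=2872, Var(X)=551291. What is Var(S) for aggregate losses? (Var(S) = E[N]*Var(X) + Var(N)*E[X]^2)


Var(S) = E[N]*Var(X) + Var(N)*E[X]^2
= 63*551291 + 36*2872^2
= 34731333 + 296941824
= 3.3167e+08


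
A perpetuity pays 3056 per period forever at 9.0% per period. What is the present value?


PV = PMT / i
= 3056 / 0.09
= 33955.5556


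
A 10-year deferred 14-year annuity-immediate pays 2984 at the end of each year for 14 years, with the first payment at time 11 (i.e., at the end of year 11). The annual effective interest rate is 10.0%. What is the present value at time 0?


PV at time 10 of the 14-year annuity-immediate:
a_n = 2984 * (1-(1+0.1)^(-14))/0.1 = 21982.1954
Discount back 10 years to time 0:
PV = 21982.1954 * (1+0.1)^(-10)
= 21982.1954 * 0.385543
= 8475.0879


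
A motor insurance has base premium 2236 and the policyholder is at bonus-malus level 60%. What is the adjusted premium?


adjusted = base * BM_level / 100
= 2236 * 60 / 100
= 2236 * 0.6
= 1341.6


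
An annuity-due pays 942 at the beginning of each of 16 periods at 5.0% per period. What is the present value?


PV_due = PMT * (1-(1+i)^(-n))/i * (1+i)
PV_immediate = 10209.1789
PV_due = 10209.1789 * 1.05
= 10719.6379


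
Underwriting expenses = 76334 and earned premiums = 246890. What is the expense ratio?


Expense ratio = expenses / premiums
= 76334 / 246890
= 0.3092


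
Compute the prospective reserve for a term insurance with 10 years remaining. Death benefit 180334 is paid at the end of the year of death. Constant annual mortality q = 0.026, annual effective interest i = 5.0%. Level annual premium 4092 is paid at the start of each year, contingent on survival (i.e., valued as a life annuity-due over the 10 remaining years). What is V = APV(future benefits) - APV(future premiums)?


v = 1/(1+i) = 0.952381
APV(future benefits) per unit = sum_{k=0}^{9} k_p_x * q * v^(k+1) = 0.180723
APV(future benefits) = 180334 * 0.180723 = 32590.4658
Life annuity-due factor ä_{x:10} = sum_{k=0}^{9} k_p_x * v^k = 7.298421
APV(future premiums) = 4092 * 7.298421 = 29865.1382
V = 32590.4658 - 29865.1382
= 2725.3277


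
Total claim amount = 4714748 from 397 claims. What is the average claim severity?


severity = total / number
= 4714748 / 397
= 11875.9395


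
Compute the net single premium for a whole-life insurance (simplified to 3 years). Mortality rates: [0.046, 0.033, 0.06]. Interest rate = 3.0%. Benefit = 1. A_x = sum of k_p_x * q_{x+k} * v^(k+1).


v = 0.970874
Year 0: k_p_x=1.0, q=0.046, term=0.04466
Year 1: k_p_x=0.954, q=0.033, term=0.029675
Year 2: k_p_x=0.922518, q=0.06, term=0.050654
A_x = 0.125


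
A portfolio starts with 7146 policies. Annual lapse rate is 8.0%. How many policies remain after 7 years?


remaining = initial * (1 - lapse)^years
= 7146 * (1 - 0.08)^7
= 7146 * 0.557847
= 3986.3718


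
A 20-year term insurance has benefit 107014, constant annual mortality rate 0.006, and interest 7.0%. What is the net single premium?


NSP = benefit * sum_{k=0}^{n-1} k_p_x * q * v^(k+1)
With constant q=0.006, v=0.934579
Sum = 0.060859
NSP = 107014 * 0.060859
= 6512.8078


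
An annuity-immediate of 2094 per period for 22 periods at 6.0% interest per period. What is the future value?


FV = PMT * ((1+i)^n - 1) / i
= 2094 * ((1.06)^22 - 1) / 0.06
= 2094 * (3.603537 - 1) / 0.06
= 90863.4558


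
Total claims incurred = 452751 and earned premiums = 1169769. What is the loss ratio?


Loss ratio = claims / premiums
= 452751 / 1169769
= 0.387


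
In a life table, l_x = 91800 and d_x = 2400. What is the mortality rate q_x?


q_x = d_x / l_x
= 2400 / 91800
= 0.0261


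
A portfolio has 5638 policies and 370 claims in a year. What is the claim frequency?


frequency = claims / policies
= 370 / 5638
= 0.0656


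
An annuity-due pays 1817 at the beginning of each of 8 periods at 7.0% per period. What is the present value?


PV_due = PMT * (1-(1+i)^(-n))/i * (1+i)
PV_immediate = 10849.8494
PV_due = 10849.8494 * 1.07
= 11609.3388


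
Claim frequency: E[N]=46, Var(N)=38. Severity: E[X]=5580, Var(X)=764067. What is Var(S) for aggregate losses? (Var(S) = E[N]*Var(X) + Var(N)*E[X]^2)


Var(S) = E[N]*Var(X) + Var(N)*E[X]^2
= 46*764067 + 38*5580^2
= 35147082 + 1183183200
= 1.2183e+09


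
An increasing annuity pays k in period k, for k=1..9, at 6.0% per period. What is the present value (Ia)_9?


(Ia)_n = sum_{k=1}^{n} k * v^k, v = 1/(1+i)
v = 0.943396
Sum computed term by term:
(Ia)_9 = 31.3785


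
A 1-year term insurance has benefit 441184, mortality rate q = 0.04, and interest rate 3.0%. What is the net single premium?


NSP = benefit * q * v
v = 1/(1+i) = 0.970874
NSP = 441184 * 0.04 * 0.970874
= 17133.3592


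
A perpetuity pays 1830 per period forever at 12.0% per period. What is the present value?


PV = PMT / i
= 1830 / 0.12
= 15250.0


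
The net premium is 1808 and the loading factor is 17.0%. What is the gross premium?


Gross = net * (1 + loading)
= 1808 * (1 + 0.17)
= 1808 * 1.17
= 2115.36


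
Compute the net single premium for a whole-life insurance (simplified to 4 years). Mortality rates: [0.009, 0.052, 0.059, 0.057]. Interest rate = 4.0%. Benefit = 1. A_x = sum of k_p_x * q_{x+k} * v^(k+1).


v = 0.961538
Year 0: k_p_x=1.0, q=0.009, term=0.008654
Year 1: k_p_x=0.991, q=0.052, term=0.047644
Year 2: k_p_x=0.939468, q=0.059, term=0.049276
Year 3: k_p_x=0.884039, q=0.057, term=0.043074
A_x = 0.1486


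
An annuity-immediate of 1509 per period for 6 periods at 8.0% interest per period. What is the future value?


FV = PMT * ((1+i)^n - 1) / i
= 1509 * ((1.08)^6 - 1) / 0.08
= 1509 * (1.586874 - 1) / 0.08
= 11069.9169


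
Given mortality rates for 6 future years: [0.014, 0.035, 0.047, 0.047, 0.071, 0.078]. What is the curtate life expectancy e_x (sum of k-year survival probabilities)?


e_x = sum_{k=1}^{n} k_p_x
k_p_x values:
  1_p_x = 0.986
  2_p_x = 0.95149
  3_p_x = 0.90677
  4_p_x = 0.864152
  5_p_x = 0.802797
  6_p_x = 0.740179
e_x = 5.2514


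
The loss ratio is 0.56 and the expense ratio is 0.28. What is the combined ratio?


Combined ratio = loss ratio + expense ratio
= 0.56 + 0.28
= 0.84


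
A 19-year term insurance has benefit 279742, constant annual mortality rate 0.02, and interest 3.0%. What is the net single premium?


NSP = benefit * sum_{k=0}^{n-1} k_p_x * q * v^(k+1)
With constant q=0.02, v=0.970874
Sum = 0.244601
NSP = 279742 * 0.244601
= 68425.1789


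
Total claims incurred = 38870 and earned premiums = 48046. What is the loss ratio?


Loss ratio = claims / premiums
= 38870 / 48046
= 0.809


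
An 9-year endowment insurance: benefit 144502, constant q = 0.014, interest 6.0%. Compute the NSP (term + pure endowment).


Term component = 13085.1067
Pure endowment = 9_p_x * v^9 * benefit = 0.88083 * 0.591898 * 144502 = 75337.8644
NSP = 88422.9711


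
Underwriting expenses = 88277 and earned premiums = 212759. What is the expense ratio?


Expense ratio = expenses / premiums
= 88277 / 212759
= 0.4149


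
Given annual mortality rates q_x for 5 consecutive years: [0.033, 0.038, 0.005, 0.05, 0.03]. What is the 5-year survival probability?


p_k = 1 - q_k for each year
Survival = product of (1 - q_k)
= 0.967 * 0.962 * 0.995 * 0.95 * 0.97
= 0.8529


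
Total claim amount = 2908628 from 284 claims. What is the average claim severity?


severity = total / number
= 2908628 / 284
= 10241.6479


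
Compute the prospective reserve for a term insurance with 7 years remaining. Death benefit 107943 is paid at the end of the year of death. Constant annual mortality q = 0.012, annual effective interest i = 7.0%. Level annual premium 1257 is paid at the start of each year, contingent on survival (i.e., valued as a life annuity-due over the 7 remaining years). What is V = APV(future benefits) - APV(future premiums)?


v = 1/(1+i) = 0.934579
APV(future benefits) per unit = sum_{k=0}^{6} k_p_x * q * v^(k+1) = 0.062592
APV(future benefits) = 107943 * 0.062592 = 6756.4197
Life annuity-due factor ä_{x:7} = sum_{k=0}^{6} k_p_x * v^k = 5.581162
APV(future premiums) = 1257 * 5.581162 = 7015.5213
V = 6756.4197 - 7015.5213
= -259.1016


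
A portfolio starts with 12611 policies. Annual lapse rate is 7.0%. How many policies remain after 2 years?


remaining = initial * (1 - lapse)^years
= 12611 * (1 - 0.07)^2
= 12611 * 0.8649
= 10907.2539


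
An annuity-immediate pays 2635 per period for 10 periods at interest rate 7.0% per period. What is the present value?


PV = PMT * (1 - (1+i)^(-n)) / i
= 2635 * (1 - (1+0.07)^(-10)) / 0.07
= 2635 * (1 - 0.508349) / 0.07
= 2635 * 7.023582
= 18507.1374
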